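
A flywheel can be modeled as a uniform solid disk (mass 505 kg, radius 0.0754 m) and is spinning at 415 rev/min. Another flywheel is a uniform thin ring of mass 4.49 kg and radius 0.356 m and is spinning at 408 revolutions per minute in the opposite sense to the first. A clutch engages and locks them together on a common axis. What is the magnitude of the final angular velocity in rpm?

The coupling torques are internal; angular momentum about the shared axis is conserved.
Moments of inertia: I_A = ½(505)(0.0754)² = 1.436 kg·m²; I_B = (4.49)(0.356)² = 0.5690 kg·m².
Taking A's sense as positive: L = (1.436)(415) − (0.5690)(408) = 363.6 kg·m²·rpm.
Combined I = 1.436 + 0.5690 = 2.005 kg·m².
ω_f = L / I = 363.6 / 2.005 = 181.4 rpm.

|ω_f| ≈ 181 rpm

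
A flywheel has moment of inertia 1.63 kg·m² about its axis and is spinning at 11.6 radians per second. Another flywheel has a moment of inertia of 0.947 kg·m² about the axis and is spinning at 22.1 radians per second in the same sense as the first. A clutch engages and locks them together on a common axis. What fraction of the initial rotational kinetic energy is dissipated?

The coupling torques are internal; angular momentum about the shared axis is conserved.
Taking A's sense as positive: L = (1.630)(11.6) + (0.9470)(22.1) = 39.84 kg·m²·rad/s.
Combined I = 1.630 + 0.9470 = 2.577 kg·m².
ω_f = L / I = 39.84 / 2.577 = 15.46 rad/s.
KE_i = ½ΣIω² = 340.9 J; KE_f = ½(2.577)(15.46)² = 307.9 J.
Fraction dissipated = (KE_i − KE_f)/KE_i = 0.09685.

fraction ≈ 0.0969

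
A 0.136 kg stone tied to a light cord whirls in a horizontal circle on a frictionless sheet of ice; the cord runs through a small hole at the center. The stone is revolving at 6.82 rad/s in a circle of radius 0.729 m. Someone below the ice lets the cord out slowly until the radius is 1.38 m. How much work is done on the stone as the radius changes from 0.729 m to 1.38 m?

W ≈ -1.21 J

The constraining force is radial, so m r² ω about the center is conserved.
ω₂ = ω₁ (r₁/r₂)² = (6.82)(0.729/1.38)² = 1.903 rad/s.
W = ΔKE = ½m(v₂² − v₁²) = -1.212 J.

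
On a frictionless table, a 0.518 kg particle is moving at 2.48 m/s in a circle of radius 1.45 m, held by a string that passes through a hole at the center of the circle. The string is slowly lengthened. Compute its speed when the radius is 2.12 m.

The only horizontal force on the mass is along the cord (radial), so it exerts no torque about the hole and angular momentum m v r is conserved.
v₂ = v₁ r₁ / r₂ = (2.48)(1.45) / (2.12) = 1.696 m/s.

v₂ ≈ 1.70 m/s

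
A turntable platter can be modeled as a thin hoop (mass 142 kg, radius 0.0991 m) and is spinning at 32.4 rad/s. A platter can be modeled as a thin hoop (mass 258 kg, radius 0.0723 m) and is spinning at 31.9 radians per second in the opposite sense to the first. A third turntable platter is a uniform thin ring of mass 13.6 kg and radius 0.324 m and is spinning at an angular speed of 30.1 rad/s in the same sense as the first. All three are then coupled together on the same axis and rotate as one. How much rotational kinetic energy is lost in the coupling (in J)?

ΔKE lost ≈ 1820 J

The coupling torques are internal; angular momentum about the shared axis is conserved.
Moments of inertia: I_A = (142)(0.0991)² = 1.395 kg·m²; I_B = (258)(0.0723)² = 1.349 kg·m²; I_C = (13.6)(0.324)² = 1.428 kg·m².
Taking A's sense as positive: L = (1.395)(32.4) − (1.349)(31.9) + (1.428)(30.1) = 45.13 kg·m²·rad/s.
Combined I = 1.395 + 1.349 + 1.428 = 4.171 kg·m².
ω_f = L / I = 45.13 / 4.171 = 10.82 rad/s.
KE_i = ½ΣIω² = 2065 J; KE_f = ½(4.171)(10.82)² = 244.2 J.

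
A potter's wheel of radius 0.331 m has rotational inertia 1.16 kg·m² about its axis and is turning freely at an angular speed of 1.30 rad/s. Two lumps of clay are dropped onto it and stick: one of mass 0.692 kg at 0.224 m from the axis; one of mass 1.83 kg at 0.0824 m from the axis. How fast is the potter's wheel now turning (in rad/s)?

No external torque acts about the axis; L_before = L_after.
Added inertia Σmr² = (0.692)(0.224)² + (1.83)(0.0824)² = 0.04715 kg·m²; I_f = 1.160 + 0.04715 = 1.207 kg·m².
ω_f = I_p ω_i / I_f = (1.160)(1.30) / 1.207 = 1.249 rad/s.

ω_f ≈ 1.25 rad/s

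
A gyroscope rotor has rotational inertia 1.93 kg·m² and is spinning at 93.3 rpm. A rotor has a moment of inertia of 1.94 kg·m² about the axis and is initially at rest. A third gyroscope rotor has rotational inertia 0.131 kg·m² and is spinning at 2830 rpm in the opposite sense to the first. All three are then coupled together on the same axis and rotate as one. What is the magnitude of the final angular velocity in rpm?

|ω_f| ≈ 47.7 rpm

The coupling torques are internal; angular momentum about the shared axis is conserved.
Taking A's sense as positive: L = (1.930)(93.3) − (0.1310)(2830) = -190.7 kg·m²·rpm.
Combined I = 1.930 + 1.940 + 0.1310 = 4.001 kg·m².
ω_f = L / I = -190.7 / 4.001 = -47.65 rpm.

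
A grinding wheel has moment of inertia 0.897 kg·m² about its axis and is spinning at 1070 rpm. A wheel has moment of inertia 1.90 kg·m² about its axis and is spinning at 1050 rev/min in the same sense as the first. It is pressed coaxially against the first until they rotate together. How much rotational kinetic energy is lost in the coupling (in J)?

The coupling torques are internal; angular momentum about the shared axis is conserved.
Taking A's sense as positive: L = (0.8970)(1070) + (1.900)(1050) = 2955 kg·m²·rpm.
Combined I = 0.8970 + 1.900 = 2.797 kg·m².
ω_f = L / I = 2955 / 2.797 = 1056 rpm.
KE_i = ½ΣIω² = 17120 J; KE_f = ½(2.797)(110.6)² = 17120 J.

ΔKE lost ≈ 1.34 J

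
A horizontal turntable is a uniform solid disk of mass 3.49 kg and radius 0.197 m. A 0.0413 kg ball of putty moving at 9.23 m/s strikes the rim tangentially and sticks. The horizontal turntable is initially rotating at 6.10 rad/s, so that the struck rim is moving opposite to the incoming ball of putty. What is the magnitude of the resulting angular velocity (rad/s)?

About the axle the impulsive forces during the collision are internal, so angular momentum about that axis is conserved.
I_p = ½(3.49)(0.197)² = 0.06772 kg·m². Taking the sense of the ball of putty's angular momentum as positive, L_{ball} = m v R = (0.0413)(9.23)(0.197) = 0.07510 kg·m²/s.
L_i = −I_p ω_p + m v R = −(0.06772)(6.10) + 0.07510 = -0.3380 kg·m²/s.
After sticking, I_f = I_p + m R² = 0.06772 + (0.0413)(0.197)² = 0.06932 kg·m².
ω_f = L_i / I_f = -0.3380 / 0.06932 = -4.876 rad/s.

|ω_f| ≈ 4.88 rad/s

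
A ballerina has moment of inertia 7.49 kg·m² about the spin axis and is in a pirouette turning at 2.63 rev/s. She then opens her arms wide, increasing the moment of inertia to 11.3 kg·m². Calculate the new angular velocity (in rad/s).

Angular momentum about the spin axis is conserved since the torque about it is zero.
ω₂ = I₁ω₁ / I₂ = (7.490)(2.63 rev/s) / (11.30) = 1.743 rev/s = 10.95 rad/s.

ω₂ ≈ 11.0 rad/s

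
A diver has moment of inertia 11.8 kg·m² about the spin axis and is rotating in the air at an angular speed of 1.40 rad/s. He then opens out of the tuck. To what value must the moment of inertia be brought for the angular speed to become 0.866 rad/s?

Angular momentum about the spin axis is conserved since the torque about it is zero.
I₂ = I₁ω₁ / ω₂ = (11.8)(1.40) / (0.866) = 19.08 kg·m².

I₂ ≈ 19.1 kg·m²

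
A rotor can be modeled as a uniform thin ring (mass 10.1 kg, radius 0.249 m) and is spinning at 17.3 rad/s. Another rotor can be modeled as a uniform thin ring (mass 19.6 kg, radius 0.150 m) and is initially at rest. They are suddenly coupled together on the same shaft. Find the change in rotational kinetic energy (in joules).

ΔKE ≈ -38.7 J

The coupling torques are internal; angular momentum about the shared axis is conserved.
Moments of inertia: I_A = (10.1)(0.249)² = 0.6262 kg·m²; I_B = (19.6)(0.150)² = 0.4410 kg·m².
Taking A's sense as positive: L = (0.6262)(17.3) = 10.83 kg·m²·rad/s.
Combined I = 0.6262 + 0.4410 = 1.067 kg·m².
ω_f = L / I = 10.83 / 1.067 = 10.15 rad/s.
KE_i = ½ΣIω² = 93.71 J; KE_f = ½(1.067)(10.15)² = 54.99 J.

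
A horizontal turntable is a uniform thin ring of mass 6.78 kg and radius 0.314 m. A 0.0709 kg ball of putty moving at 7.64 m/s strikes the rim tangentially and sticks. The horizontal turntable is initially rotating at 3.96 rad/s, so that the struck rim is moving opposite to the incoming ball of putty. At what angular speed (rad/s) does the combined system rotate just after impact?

|ω_f| ≈ 3.67 rad/s

The axle reaction passes through the axle and exerts no torque about it; angular momentum about the axle is conserved through the impact.
I_p = (6.78)(0.314)² = 0.6685 kg·m². Taking the sense of the ball of putty's angular momentum as positive, L_{ball} = m v R = (0.0709)(7.64)(0.314) = 0.1701 kg·m²/s.
L_i = −I_p ω_p + m v R = −(0.6685)(3.96) + 0.1701 = -2.477 kg·m²/s.
After sticking, I_f = I_p + m R² = 0.6685 + (0.0709)(0.314)² = 0.6755 kg·m².
ω_f = L_i / I_f = -2.477 / 0.6755 = -3.667 rad/s.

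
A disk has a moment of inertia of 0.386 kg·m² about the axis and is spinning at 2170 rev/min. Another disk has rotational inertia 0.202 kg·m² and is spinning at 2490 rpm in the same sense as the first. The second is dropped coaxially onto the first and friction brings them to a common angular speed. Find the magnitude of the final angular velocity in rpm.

No external torque acts about the common axis, so total angular momentum is conserved.
Taking A's sense as positive: L = (0.3860)(2170) + (0.2020)(2490) = 1341 kg·m²·rpm.
Combined I = 0.3860 + 0.2020 = 0.5880 kg·m².
ω_f = L / I = 1341 / 0.5880 = 2280 rpm.

|ω_f| ≈ 2280 rpm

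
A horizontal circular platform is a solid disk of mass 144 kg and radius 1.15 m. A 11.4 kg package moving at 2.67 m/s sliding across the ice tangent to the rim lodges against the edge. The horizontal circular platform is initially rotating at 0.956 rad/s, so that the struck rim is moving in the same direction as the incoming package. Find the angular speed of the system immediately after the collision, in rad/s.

About the central axle the impulsive forces during the collision are internal, so angular momentum about that axis is conserved.
I_p = ½(144)(1.15)² = 95.22 kg·m². Taking the sense of the package's angular momentum as positive, L_{package} = m v R = (11.4)(2.67)(1.15) = 35.00 kg·m²/s.
L_i = +I_p ω_p + m v R = +(95.22)(0.956) + 35.00 = 126.0 kg·m²/s.
After sticking, I_f = I_p + m R² = 95.22 + (11.4)(1.15)² = 110.3 kg·m².
ω_f = L_i / I_f = 126.0 / 110.3 = 1.143 rad/s.

|ω_f| ≈ 1.14 rad/s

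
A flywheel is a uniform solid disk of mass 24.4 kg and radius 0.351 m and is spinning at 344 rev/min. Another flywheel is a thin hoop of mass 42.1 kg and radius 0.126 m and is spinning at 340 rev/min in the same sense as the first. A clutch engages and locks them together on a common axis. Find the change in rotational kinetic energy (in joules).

ΔKE ≈ -0.0406 J

No external torque acts about the common axis, so total angular momentum is conserved.
Moments of inertia: I_A = ½(24.4)(0.351)² = 1.503 kg·m²; I_B = (42.1)(0.126)² = 0.6684 kg·m².
Taking A's sense as positive: L = (1.503)(344) + (0.6684)(340) = 744.3 kg·m²·rpm.
Combined I = 1.503 + 0.6684 = 2.171 kg·m².
ω_f = L / I = 744.3 / 2.171 = 342.8 rpm.
KE_i = ½ΣIω² = 1399 J; KE_f = ½(2.171)(35.89)² = 1399 J.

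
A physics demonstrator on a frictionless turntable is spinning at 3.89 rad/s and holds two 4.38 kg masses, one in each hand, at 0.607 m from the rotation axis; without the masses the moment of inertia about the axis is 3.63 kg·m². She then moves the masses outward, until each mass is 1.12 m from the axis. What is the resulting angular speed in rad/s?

No external torque acts about the spin axis, so angular momentum is conserved.
I₁ = 3.63 + 2(4.38)(0.607)² = 6.858 kg·m²; I₂ = 3.63 + 2(4.38)(1.12)² = 14.62 kg·m².
ω₂ = I₁ω₁ / I₂ = (6.858)(3.89 rad/s) / (14.62) = 1.825 rad/s.

ω₂ ≈ 1.82 rad/s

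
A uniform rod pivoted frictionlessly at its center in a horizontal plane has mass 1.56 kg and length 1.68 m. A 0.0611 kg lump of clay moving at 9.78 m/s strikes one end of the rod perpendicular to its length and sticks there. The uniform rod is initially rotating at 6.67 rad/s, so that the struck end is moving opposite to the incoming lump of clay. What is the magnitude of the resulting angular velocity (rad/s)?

About the pivot the impulsive forces during the collision are internal, so angular momentum about that axis is conserved.
I_p = (1/12)(1.56)(1.68)² = 0.3669 kg·m². Taking the sense of the lump of clay's angular momentum as positive, L_{lump} = m v R = (0.0611)(9.78)(1.68/2) = 0.5019 kg·m²/s.
L_i = −I_p ω_p + m v R = −(0.3669)(6.67) + 0.5019 = -1.945 kg·m²/s.
After sticking, I_f = I_p + m R² = 0.3669 + (0.0611)(1.68/2)² = 0.4100 kg·m².
ω_f = L_i / I_f = -1.945 / 0.4100 = -4.744 rad/s.

|ω_f| ≈ 4.74 rad/s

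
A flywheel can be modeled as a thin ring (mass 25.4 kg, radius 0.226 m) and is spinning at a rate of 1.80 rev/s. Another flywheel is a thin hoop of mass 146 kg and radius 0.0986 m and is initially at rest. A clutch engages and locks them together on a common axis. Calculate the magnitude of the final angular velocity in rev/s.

|ω_f| ≈ 0.860 rev/s

The coupling torques are internal; angular momentum about the shared axis is conserved.
Moments of inertia: I_A = (25.4)(0.226)² = 1.297 kg·m²; I_B = (146)(0.0986)² = 1.419 kg·m².
Taking A's sense as positive: L = (1.297)(1.80) = 2.335 kg·m²·rev/s.
Combined I = 1.297 + 1.419 = 2.717 kg·m².
ω_f = L / I = 2.335 / 2.717 = 0.8596 rev/s.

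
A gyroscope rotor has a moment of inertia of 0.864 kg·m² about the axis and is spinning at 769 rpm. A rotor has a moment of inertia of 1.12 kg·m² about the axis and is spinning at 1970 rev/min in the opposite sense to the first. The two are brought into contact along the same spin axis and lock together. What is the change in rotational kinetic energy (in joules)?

No external torque acts about the common axis, so total angular momentum is conserved.
Taking A's sense as positive: L = (0.8640)(769) − (1.120)(1970) = -1542 kg·m²·rpm.
Combined I = 0.8640 + 1.120 = 1.984 kg·m².
ω_f = L / I = -1542 / 1.984 = -777.2 rpm.
KE_i = ½ΣIω² = 26630 J; KE_f = ½(1.984)(81.39)² = 6571 J.

ΔKE ≈ -20100 J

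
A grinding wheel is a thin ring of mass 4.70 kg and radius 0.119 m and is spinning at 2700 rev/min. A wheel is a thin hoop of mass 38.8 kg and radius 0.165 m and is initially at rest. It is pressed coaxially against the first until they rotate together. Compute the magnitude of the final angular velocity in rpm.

The coupling torques are internal; angular momentum about the shared axis is conserved.
Moments of inertia: I_A = (4.70)(0.119)² = 0.06656 kg·m²; I_B = (38.8)(0.165)² = 1.056 kg·m².
Taking A's sense as positive: L = (0.06656)(2700) = 179.7 kg·m²·rpm.
Combined I = 0.06656 + 1.056 = 1.123 kg·m².
ω_f = L / I = 179.7 / 1.123 = 160.0 rpm.

|ω_f| ≈ 160 rpm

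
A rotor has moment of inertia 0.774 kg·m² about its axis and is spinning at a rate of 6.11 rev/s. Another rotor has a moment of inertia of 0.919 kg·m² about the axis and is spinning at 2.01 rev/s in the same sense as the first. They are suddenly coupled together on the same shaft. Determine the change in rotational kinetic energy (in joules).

ΔKE ≈ -139 J

No external torque acts about the common axis, so total angular momentum is conserved.
Taking A's sense as positive: L = (0.7740)(6.11) + (0.9190)(2.01) = 6.576 kg·m²·rev/s.
Combined I = 0.7740 + 0.9190 = 1.693 kg·m².
ω_f = L / I = 6.576 / 1.693 = 3.884 rev/s.
KE_i = ½ΣIω² = 643.7 J; KE_f = ½(1.693)(24.41)² = 504.2 J.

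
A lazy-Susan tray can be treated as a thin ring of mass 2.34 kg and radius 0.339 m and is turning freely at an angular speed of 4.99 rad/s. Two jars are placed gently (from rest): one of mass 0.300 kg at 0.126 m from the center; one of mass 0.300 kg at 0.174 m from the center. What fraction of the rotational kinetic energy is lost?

The added mass arrives with no angular momentum about the center, and any external torque about the center is negligible, so the system's angular momentum is conserved.
I_p = (2.34)(0.339)² = 0.2689 kg·m².
Added inertia Σmr² = (0.300)(0.126)² + (0.300)(0.174)² = 0.01385 kg·m²; I_f = 0.2689 + 0.01385 = 0.2828 kg·m².
ω_f = I_p ω_i / I_f = (0.2689)(4.99) / 0.2828 = 4.746 rad/s.
KE_i = ½(0.2689)(4.990 rad/s)² = 3.348 J; KE_f = ½(0.2828)(4.746)² = 3.184 J.
Fraction lost = 0.04897.

fraction ≈ 0.0490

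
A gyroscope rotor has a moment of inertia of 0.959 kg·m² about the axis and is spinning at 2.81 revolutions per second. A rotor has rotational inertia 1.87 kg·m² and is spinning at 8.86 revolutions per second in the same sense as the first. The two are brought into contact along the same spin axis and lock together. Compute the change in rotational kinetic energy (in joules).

No external torque acts about the common axis, so total angular momentum is conserved.
Taking A's sense as positive: L = (0.9590)(2.81) + (1.870)(8.86) = 19.26 kg·m²·rev/s.
Combined I = 0.9590 + 1.870 = 2.829 kg·m².
ω_f = L / I = 19.26 / 2.829 = 6.809 rev/s.
KE_i = ½ΣIω² = 3047 J; KE_f = ½(2.829)(42.78)² = 2589 J.

ΔKE ≈ -458 J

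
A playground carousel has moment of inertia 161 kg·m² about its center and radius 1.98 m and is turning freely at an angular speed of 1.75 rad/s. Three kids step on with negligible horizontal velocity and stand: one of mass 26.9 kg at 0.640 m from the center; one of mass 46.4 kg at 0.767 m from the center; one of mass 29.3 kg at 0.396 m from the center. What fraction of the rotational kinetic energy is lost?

fraction ≈ 0.210

No external torque acts about the center; L_before = L_after.
Added inertia Σmr² = (26.9)(0.640)² + (46.4)(0.767)² + (29.3)(0.396)² = 42.91 kg·m²; I_f = 161.0 + 42.91 = 203.9 kg·m².
ω_f = I_p ω_i / I_f = (161.0)(1.75) / 203.9 = 1.382 rad/s.
KE_i = ½(161.0)(1.750 rad/s)² = 246.5 J; KE_f = ½(203.9)(1.382)² = 194.7 J.
Fraction lost = 0.2104.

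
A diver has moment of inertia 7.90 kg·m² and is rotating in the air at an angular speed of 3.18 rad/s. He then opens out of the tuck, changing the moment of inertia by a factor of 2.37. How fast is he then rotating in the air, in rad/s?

ω₂ ≈ 1.34 rad/s

With no external torque about the axis, L is conserved: I₁ω₁ = I₂ω₂.
I₂ = 2.37 × 7.90 = 18.72 kg·m².
ω₂ = I₁ω₁ / I₂ = (7.900)(3.18 rad/s) / (18.72) = 1.342 rad/s.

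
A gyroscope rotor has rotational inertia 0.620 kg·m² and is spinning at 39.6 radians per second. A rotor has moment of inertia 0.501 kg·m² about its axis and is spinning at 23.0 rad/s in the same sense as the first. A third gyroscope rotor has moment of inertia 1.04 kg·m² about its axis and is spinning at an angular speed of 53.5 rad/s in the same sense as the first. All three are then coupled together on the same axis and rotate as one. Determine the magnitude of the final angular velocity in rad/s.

No external torque acts about the common axis, so total angular momentum is conserved.
Taking A's sense as positive: L = (0.6200)(39.6) + (0.5010)(23.0) + (1.040)(53.5) = 91.72 kg·m²·rad/s.
Combined I = 0.6200 + 0.5010 + 1.040 = 2.161 kg·m².
ω_f = L / I = 91.72 / 2.161 = 42.44 rad/s.

|ω_f| ≈ 42.4 rad/s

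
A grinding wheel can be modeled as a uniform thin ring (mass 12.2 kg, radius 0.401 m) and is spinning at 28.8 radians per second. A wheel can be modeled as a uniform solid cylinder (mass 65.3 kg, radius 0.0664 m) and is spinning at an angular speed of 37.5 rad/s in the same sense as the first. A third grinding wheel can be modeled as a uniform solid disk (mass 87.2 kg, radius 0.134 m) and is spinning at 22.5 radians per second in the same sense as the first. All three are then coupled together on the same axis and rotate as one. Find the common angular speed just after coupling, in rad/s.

The coupling torques are internal; angular momentum about the shared axis is conserved.
Moments of inertia: I_A = (12.2)(0.401)² = 1.962 kg·m²; I_B = ½(65.3)(0.0664)² = 0.1440 kg·m²; I_C = ½(87.2)(0.134)² = 0.7829 kg·m².
Taking A's sense as positive: L = (1.962)(28.8) + (0.1440)(37.5) + (0.7829)(22.5) = 79.51 kg·m²·rad/s.
Combined I = 1.962 + 0.1440 + 0.7829 = 2.889 kg·m².
ω_f = L / I = 79.51 / 2.889 = 27.53 rad/s.

|ω_f| ≈ 27.5 rad/s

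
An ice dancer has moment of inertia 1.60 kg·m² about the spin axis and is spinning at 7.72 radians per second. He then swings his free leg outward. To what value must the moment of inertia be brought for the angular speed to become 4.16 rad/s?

No external torque acts about the spin axis, so angular momentum is conserved.
I₂ = I₁ω₁ / ω₂ = (1.60)(7.72) / (4.16) = 2.969 kg·m².

I₂ ≈ 2.97 kg·m²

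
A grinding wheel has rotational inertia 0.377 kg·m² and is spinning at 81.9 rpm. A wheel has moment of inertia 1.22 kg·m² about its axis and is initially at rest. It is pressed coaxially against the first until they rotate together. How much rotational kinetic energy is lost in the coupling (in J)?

No external torque acts about the common axis, so total angular momentum is conserved.
Taking A's sense as positive: L = (0.3770)(81.9) = 30.88 kg·m²·rpm.
Combined I = 0.3770 + 1.220 = 1.597 kg·m².
ω_f = L / I = 30.88 / 1.597 = 19.33 rpm.
KE_i = ½ΣIω² = 13.87 J; KE_f = ½(1.597)(2.025)² = 3.273 J.

ΔKE lost ≈ 10.6 J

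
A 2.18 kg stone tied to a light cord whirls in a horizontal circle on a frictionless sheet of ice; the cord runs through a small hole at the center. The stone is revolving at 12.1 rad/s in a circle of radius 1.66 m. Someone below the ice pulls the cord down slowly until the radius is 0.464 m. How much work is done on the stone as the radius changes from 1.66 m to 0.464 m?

W ≈ 5190 J

No torque about the axis ⇒ m r₁² ω₁ = m r₂² ω₂.
ω₂ = ω₁ (r₁/r₂)² = (12.1)(1.66/0.464)² = 154.9 rad/s.
W = ΔKE = ½m(v₂² − v₁²) = 5189 J.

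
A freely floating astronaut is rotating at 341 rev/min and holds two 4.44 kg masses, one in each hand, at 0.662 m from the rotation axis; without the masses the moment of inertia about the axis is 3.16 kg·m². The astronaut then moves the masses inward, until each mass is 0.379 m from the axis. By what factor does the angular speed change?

No external torque acts about the spin axis, so angular momentum is conserved.
I₁ = 3.16 + 2(4.44)(0.662)² = 7.052 kg·m²; I₂ = 3.16 + 2(4.44)(0.379)² = 4.436 kg·m².
ω₂/ω₁ = I₁/I₂ = 7.052 / 4.436 = 1.590.

ω₂/ω₁ ≈ 1.59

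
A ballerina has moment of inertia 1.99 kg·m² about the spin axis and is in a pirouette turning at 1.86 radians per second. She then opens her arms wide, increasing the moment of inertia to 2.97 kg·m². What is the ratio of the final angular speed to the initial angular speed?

ω₂/ω₁ ≈ 0.670

Angular momentum about the spin axis is conserved since the torque about it is zero.
ω₂/ω₁ = I₁/I₂ = 1.990 / 2.970 = 0.6700.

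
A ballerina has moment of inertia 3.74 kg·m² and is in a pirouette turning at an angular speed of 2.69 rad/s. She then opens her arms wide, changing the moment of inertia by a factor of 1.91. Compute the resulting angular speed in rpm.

ω₂ ≈ 13.4 rpm

With no external torque about the axis, L is conserved: I₁ω₁ = I₂ω₂.
I₂ = 1.91 × 3.74 = 7.143 kg·m².
ω₂ = I₁ω₁ / I₂ = (3.740)(2.69 rad/s) / (7.143) = 1.408 rad/s = 13.45 rpm.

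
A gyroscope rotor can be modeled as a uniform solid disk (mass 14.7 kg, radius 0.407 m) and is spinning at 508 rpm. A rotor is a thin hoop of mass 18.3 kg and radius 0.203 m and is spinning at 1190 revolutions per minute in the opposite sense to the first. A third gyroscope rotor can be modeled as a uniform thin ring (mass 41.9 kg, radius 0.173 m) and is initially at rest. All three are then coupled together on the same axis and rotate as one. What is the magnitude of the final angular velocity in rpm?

No external torque acts about the common axis, so total angular momentum is conserved.
Moments of inertia: I_A = ½(14.7)(0.407)² = 1.218 kg·m²; I_B = (18.3)(0.203)² = 0.7541 kg·m²; I_C = (41.9)(0.173)² = 1.254 kg·m².
Taking A's sense as positive: L = (1.218)(508) − (0.7541)(1190) = -278.9 kg·m²·rpm.
Combined I = 1.218 + 0.7541 + 1.254 = 3.226 kg·m².
ω_f = L / I = -278.9 / 3.226 = -86.47 rpm.

|ω_f| ≈ 86.5 rpm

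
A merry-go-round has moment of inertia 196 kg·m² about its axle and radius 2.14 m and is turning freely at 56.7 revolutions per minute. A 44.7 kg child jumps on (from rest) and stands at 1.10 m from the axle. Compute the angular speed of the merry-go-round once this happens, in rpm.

No external torque acts about the axle; L_before = L_after.
Added inertia Σmr² = (44.7)(1.10)² = 54.09 kg·m²; I_f = 196.0 + 54.09 = 250.1 kg·m².
ω_f = I_p ω_i / I_f = (196.0)(56.7) / 250.1 = 44.44 rpm.

ω_f ≈ 44.4 rpm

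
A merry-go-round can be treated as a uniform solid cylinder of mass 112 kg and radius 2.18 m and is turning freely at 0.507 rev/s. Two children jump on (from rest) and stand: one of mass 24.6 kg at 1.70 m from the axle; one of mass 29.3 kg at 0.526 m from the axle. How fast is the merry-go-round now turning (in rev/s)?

No external torque acts about the axle; L_before = L_after.
I_p = ½(112)(2.18)² = 266.1 kg·m².
Added inertia Σmr² = (24.6)(1.70)² + (29.3)(0.526)² = 79.20 kg·m²; I_f = 266.1 + 79.20 = 345.3 kg·m².
ω_f = I_p ω_i / I_f = (266.1)(0.507) / 345.3 = 0.3907 rev/s.

ω_f ≈ 0.391 rev/s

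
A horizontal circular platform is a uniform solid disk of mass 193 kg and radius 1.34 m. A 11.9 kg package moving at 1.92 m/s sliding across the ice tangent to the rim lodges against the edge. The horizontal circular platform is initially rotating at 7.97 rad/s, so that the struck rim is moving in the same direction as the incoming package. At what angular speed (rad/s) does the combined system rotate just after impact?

The axle reaction passes through the central axle and exerts no torque about it; angular momentum about the central axle is conserved through the impact.
I_p = ½(193)(1.34)² = 173.3 kg·m². Taking the sense of the package's angular momentum as positive, L_{package} = m v R = (11.9)(1.92)(1.34) = 30.62 kg·m²/s.
L_i = +I_p ω_p + m v R = +(173.3)(7.97) + 30.62 = 1412 kg·m²/s.
After sticking, I_f = I_p + m R² = 173.3 + (11.9)(1.34)² = 194.6 kg·m².
ω_f = L_i / I_f = 1412 / 194.6 = 7.252 rad/s.

|ω_f| ≈ 7.25 rad/s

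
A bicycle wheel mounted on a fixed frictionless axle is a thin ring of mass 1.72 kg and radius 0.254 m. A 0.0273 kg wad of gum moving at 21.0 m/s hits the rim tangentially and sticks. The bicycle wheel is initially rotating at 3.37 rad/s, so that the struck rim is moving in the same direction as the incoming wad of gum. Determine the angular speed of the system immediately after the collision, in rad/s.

The axle reaction passes through the axle and exerts no torque about it; angular momentum about the axle is conserved through the impact.
I_p = (1.72)(0.254)² = 0.1110 kg·m². Taking the sense of the wad of gum's angular momentum as positive, L_{wad} = m v R = (0.0273)(21.0)(0.254) = 0.1456 kg·m²/s.
L_i = +I_p ω_p + m v R = +(0.1110)(3.37) + 0.1456 = 0.5196 kg·m²/s.
After sticking, I_f = I_p + m R² = 0.1110 + (0.0273)(0.254)² = 0.1127 kg·m².
ω_f = L_i / I_f = 0.5196 / 0.1127 = 4.609 rad/s.

|ω_f| ≈ 4.61 rad/s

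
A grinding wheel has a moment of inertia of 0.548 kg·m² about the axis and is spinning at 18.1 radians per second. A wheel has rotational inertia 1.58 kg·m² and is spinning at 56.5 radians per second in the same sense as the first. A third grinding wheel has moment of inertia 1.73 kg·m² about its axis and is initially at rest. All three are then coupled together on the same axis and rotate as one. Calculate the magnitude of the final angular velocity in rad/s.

|ω_f| ≈ 25.7 rad/s

No external torque acts about the common axis, so total angular momentum is conserved.
Taking A's sense as positive: L = (0.5480)(18.1) + (1.580)(56.5) = 99.19 kg·m²·rad/s.
Combined I = 0.5480 + 1.580 + 1.730 = 3.858 kg·m².
ω_f = L / I = 99.19 / 3.858 = 25.71 rad/s.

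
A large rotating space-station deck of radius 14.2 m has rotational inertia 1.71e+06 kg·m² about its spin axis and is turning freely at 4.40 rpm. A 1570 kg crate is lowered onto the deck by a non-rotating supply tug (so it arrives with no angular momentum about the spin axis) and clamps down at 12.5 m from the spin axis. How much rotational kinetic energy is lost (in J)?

energy lost ≈ 22800 J

No external torque acts about the spin axis; L_before = L_after.
Added inertia Σmr² = (1570)(12.5)² = 2.453e+05 kg·m²; I_f = 1.710e+06 + 2.453e+05 = 1.955e+06 kg·m².
ω_f = I_p ω_i / I_f = (1.710e+06)(4.40) / 1.955e+06 = 3.848 rpm.
KE_i = ½(1.710e+06)(0.4608 rad/s)² = 1.815e+05 J; KE_f = ½(1.955e+06)(0.4030)² = 1.587e+05 J.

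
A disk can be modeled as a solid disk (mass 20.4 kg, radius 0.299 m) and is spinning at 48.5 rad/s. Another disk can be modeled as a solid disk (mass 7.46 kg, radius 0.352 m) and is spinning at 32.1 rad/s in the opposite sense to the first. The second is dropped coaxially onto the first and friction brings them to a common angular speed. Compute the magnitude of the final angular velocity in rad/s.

|ω_f| ≈ 21.4 rad/s

No external torque acts about the common axis, so total angular momentum is conserved.
Moments of inertia: I_A = ½(20.4)(0.299)² = 0.9119 kg·m²; I_B = ½(7.46)(0.352)² = 0.4622 kg·m².
Taking A's sense as positive: L = (0.9119)(48.5) − (0.4622)(32.1) = 29.39 kg·m²·rad/s.
Combined I = 0.9119 + 0.4622 = 1.374 kg·m².
ω_f = L / I = 29.39 / 1.374 = 21.39 rad/s.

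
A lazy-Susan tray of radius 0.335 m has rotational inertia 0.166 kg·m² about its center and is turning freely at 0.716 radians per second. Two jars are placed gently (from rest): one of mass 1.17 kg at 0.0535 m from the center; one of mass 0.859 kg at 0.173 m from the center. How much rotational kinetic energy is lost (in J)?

The added mass arrives with no angular momentum about the center, and any external torque about the center is negligible, so the system's angular momentum is conserved.
Added inertia Σmr² = (1.17)(0.0535)² + (0.859)(0.173)² = 0.02906 kg·m²; I_f = 0.1660 + 0.02906 = 0.1951 kg·m².
ω_f = I_p ω_i / I_f = (0.1660)(0.716) / 0.1951 = 0.6093 rad/s.
KE_i = ½(0.1660)(0.7160 rad/s)² = 0.04255 J; KE_f = ½(0.1951)(0.6093)² = 0.03621 J.

energy lost ≈ 0.00634 J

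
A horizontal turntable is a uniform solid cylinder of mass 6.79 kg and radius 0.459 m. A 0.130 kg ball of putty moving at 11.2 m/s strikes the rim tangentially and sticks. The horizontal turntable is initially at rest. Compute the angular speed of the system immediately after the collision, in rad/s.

|ω_f| ≈ 0.900 rad/s

The axle reaction passes through the axle and exerts no torque about it; angular momentum about the axle is conserved through the impact.
I_p = ½(6.79)(0.459)² = 0.7153 kg·m². Taking the sense of the ball of putty's angular momentum as positive, L_{ball} = m v R = (0.130)(11.2)(0.459) = 0.6683 kg·m²/s.
L_i = 0 + 0.6683 = 0.6683 kg·m²/s.
After sticking, I_f = I_p + m R² = 0.7153 + (0.130)(0.459)² = 0.7427 kg·m².
ω_f = L_i / I_f = 0.6683 / 0.7427 = 0.8999 rad/s.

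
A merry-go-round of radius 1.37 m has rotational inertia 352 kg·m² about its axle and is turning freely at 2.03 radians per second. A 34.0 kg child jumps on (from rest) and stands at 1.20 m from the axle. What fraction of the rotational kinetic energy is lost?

No external torque acts about the axle; L_before = L_after.
Added inertia Σmr² = (34.0)(1.20)² = 48.96 kg·m²; I_f = 352.0 + 48.96 = 401.0 kg·m².
ω_f = I_p ω_i / I_f = (352.0)(2.03) / 401.0 = 1.782 rad/s.
KE_i = ½(352.0)(2.030 rad/s)² = 725.3 J; KE_f = ½(401.0)(1.782)² = 636.7 J.
Fraction lost = 0.1221.

fraction ≈ 0.122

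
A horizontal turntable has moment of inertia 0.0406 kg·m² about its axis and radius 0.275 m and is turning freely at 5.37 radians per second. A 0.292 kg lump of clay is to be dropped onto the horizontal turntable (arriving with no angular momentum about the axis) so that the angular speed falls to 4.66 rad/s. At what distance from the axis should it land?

r ≈ 0.146 m

No external torque acts about the axis; L_before = L_after.
I_p ω_i = (I_p + m r²) ω_f ⇒ m r² = I_p(ω_i/ω_f − 1) = 0.04060(5.37/4.66 − 1) = 0.006186 kg·m².
r = √(0.006186/0.292) = 0.1455 m.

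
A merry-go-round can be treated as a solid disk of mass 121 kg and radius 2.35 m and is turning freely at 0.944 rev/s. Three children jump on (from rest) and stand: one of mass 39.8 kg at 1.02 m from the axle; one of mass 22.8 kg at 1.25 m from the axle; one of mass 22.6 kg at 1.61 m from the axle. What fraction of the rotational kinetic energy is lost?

No external torque acts about the axle; L_before = L_after.
I_p = ½(121)(2.35)² = 334.1 kg·m².
Added inertia Σmr² = (39.8)(1.02)² + (22.8)(1.25)² + (22.6)(1.61)² = 135.6 kg·m²; I_f = 334.1 + 135.6 = 469.7 kg·m².
ω_f = I_p ω_i / I_f = (334.1)(0.944) / 469.7 = 0.6715 rev/s.
KE_i = ½(334.1)(5.931 rad/s)² = 5877 J; KE_f = ½(469.7)(4.219)² = 4180 J.
Fraction lost = 0.2887.

fraction ≈ 0.289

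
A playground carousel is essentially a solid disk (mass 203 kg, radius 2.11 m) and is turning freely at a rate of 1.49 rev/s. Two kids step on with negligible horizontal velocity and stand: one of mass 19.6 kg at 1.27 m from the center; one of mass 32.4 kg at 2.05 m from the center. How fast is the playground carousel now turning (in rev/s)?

No external torque acts about the center; L_before = L_after.
I_p = ½(203)(2.11)² = 451.9 kg·m².
Added inertia Σmr² = (19.6)(1.27)² + (32.4)(2.05)² = 167.8 kg·m²; I_f = 451.9 + 167.8 = 619.7 kg·m².
ω_f = I_p ω_i / I_f = (451.9)(1.49) / 619.7 = 1.087 rev/s.

ω_f ≈ 1.09 rev/s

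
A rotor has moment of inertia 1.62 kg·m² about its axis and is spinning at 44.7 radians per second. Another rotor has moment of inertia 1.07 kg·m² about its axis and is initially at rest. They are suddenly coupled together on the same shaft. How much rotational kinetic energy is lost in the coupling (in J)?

ΔKE lost ≈ 644 J

No external torque acts about the common axis, so total angular momentum is conserved.
Taking A's sense as positive: L = (1.620)(44.7) = 72.41 kg·m²·rad/s.
Combined I = 1.620 + 1.070 = 2.690 kg·m².
ω_f = L / I = 72.41 / 2.690 = 26.92 rad/s.
KE_i = ½ΣIω² = 1618 J; KE_f = ½(2.690)(26.92)² = 974.7 J.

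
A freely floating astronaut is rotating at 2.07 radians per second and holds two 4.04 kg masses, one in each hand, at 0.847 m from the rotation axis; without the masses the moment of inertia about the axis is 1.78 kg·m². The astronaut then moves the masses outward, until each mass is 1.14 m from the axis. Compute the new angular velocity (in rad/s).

Angular momentum about the spin axis is conserved since the torque about it is zero.
I₁ = 1.78 + 2(4.04)(0.847)² = 7.577 kg·m²; I₂ = 1.78 + 2(4.04)(1.14)² = 12.28 kg·m².
ω₂ = I₁ω₁ / I₂ = (7.577)(2.07 rad/s) / (12.28) = 1.277 rad/s.

ω₂ ≈ 1.28 rad/s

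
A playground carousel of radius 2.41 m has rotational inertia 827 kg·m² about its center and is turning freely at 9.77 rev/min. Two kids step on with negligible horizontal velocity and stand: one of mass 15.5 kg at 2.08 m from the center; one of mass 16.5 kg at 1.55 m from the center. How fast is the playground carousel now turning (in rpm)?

The added mass arrives with no angular momentum about the center, and any external torque about the center is negligible, so the system's angular momentum is conserved.
Added inertia Σmr² = (15.5)(2.08)² + (16.5)(1.55)² = 106.7 kg·m²; I_f = 827.0 + 106.7 = 933.7 kg·m².
ω_f = I_p ω_i / I_f = (827.0)(9.77) / 933.7 = 8.654 rpm.

ω_f ≈ 8.65 rpm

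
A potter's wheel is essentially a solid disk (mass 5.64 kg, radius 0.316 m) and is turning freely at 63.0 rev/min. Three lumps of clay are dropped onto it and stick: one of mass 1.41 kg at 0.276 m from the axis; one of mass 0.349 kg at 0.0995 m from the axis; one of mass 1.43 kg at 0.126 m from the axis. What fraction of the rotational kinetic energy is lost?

No external torque acts about the axis; L_before = L_after.
I_p = ½(5.64)(0.316)² = 0.2816 kg·m².
Added inertia Σmr² = (1.41)(0.276)² + (0.349)(0.0995)² + (1.43)(0.126)² = 0.1336 kg·m²; I_f = 0.2816 + 0.1336 = 0.4152 kg·m².
ω_f = I_p ω_i / I_f = (0.2816)(63.0) / 0.4152 = 42.73 rpm.
KE_i = ½(0.2816)(6.597 rad/s)² = 6.128 J; KE_f = ½(0.4152)(4.475)² = 4.157 J.
Fraction lost = 0.3217.

fraction ≈ 0.322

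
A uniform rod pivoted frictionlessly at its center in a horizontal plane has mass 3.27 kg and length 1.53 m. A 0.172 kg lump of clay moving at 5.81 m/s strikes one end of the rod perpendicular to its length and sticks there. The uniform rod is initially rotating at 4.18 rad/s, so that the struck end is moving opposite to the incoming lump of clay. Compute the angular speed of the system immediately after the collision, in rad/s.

|ω_f| ≈ 2.58 rad/s

About the pivot the impulsive forces during the collision are internal, so angular momentum about that axis is conserved.
I_p = (1/12)(3.27)(1.53)² = 0.6379 kg·m². Taking the sense of the lump of clay's angular momentum as positive, L_{lump} = m v R = (0.172)(5.81)(1.53/2) = 0.7645 kg·m²/s.
L_i = −I_p ω_p + m v R = −(0.6379)(4.18) + 0.7645 = -1.902 kg·m²/s.
After sticking, I_f = I_p + m R² = 0.6379 + (0.172)(1.53/2)² = 0.7386 kg·m².
ω_f = L_i / I_f = -1.902 / 0.7386 = -2.575 rad/s.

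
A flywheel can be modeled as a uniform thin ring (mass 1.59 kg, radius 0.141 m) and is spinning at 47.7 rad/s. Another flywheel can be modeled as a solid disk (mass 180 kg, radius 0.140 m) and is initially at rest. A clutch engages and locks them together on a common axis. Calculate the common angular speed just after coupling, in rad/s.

|ω_f| ≈ 0.840 rad/s

No external torque acts about the common axis, so total angular momentum is conserved.
Moments of inertia: I_A = (1.59)(0.141)² = 0.03161 kg·m²; I_B = ½(180)(0.140)² = 1.764 kg·m².
Taking A's sense as positive: L = (0.03161)(47.7) = 1.508 kg·m²·rad/s.
Combined I = 0.03161 + 1.764 = 1.796 kg·m².
ω_f = L / I = 1.508 / 1.796 = 0.8397 rad/s.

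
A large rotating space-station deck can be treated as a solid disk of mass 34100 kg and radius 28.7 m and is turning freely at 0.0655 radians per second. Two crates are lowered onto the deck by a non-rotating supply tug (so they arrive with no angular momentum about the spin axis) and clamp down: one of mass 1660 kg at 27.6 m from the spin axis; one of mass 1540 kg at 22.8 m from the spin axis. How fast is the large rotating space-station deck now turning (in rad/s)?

ω_f ≈ 0.0571 rad/s

No external torque acts about the spin axis; L_before = L_after.
I_p = ½(34100)(28.7)² = 1.404e+07 kg·m².
Added inertia Σmr² = (1660)(27.6)² + (1540)(22.8)² = 2.065e+06 kg·m²; I_f = 1.404e+07 + 2.065e+06 = 1.611e+07 kg·m².
ω_f = I_p ω_i / I_f = (1.404e+07)(0.0655) / 1.611e+07 = 0.05710 rad/s.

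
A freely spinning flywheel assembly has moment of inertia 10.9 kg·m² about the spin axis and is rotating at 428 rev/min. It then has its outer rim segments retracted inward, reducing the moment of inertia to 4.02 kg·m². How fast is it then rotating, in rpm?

ω₂ ≈ 1160 rpm

Angular momentum about the spin axis is conserved since the torque about it is zero.
ω₂ = I₁ω₁ / I₂ = (10.90)(428 rpm) / (4.020) = 1160 rpm.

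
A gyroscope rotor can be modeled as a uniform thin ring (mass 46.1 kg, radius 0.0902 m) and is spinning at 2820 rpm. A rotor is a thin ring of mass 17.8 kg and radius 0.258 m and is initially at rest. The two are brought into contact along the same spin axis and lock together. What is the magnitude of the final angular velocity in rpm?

The coupling torques are internal; angular momentum about the shared axis is conserved.
Moments of inertia: I_A = (46.1)(0.0902)² = 0.3751 kg·m²; I_B = (17.8)(0.258)² = 1.185 kg·m².
Taking A's sense as positive: L = (0.3751)(2820) = 1058 kg·m²·rpm.
Combined I = 0.3751 + 1.185 = 1.560 kg·m².
ω_f = L / I = 1058 / 1.560 = 678.1 rpm.

|ω_f| ≈ 678 rpm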